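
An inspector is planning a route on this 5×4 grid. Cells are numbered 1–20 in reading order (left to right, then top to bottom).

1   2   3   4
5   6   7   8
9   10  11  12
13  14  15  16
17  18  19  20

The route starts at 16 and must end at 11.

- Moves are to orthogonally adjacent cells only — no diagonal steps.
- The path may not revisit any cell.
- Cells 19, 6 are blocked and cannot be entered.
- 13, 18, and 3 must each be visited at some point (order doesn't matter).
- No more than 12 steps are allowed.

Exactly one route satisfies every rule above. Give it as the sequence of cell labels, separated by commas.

16, 15, 14, 18, 17, 13, 9, 5, 1, 2, 3, 7, 11

The 12-move cap with required stops at 13, 18, 3 leaves no slack for detours.
Route from 16: left 2 to 14, down 1 to 18, left 1 to 17, up 4 to 1, right 2 to 3, down 2 to 11 — 12 moves in all.
Check: all required cells visited; 12 ≤ 12 moves.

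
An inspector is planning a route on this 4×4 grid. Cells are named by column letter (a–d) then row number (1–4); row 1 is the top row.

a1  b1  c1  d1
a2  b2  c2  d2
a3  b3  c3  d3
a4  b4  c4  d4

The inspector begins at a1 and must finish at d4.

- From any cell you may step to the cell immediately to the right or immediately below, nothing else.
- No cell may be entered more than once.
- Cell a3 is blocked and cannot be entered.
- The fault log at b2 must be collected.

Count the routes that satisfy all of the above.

A right/down-only route from a1 to d4 makes exactly 3 down-moves and 3 right-moves in some order.
With no other constraints that would be C(6,3) = 20 routes.
Split at b2 and multiply the segment counts (each segment already excludes blocked cells): a1→b2: 2; b2→d4: 6; product = 12.
That gives 12 routes.

12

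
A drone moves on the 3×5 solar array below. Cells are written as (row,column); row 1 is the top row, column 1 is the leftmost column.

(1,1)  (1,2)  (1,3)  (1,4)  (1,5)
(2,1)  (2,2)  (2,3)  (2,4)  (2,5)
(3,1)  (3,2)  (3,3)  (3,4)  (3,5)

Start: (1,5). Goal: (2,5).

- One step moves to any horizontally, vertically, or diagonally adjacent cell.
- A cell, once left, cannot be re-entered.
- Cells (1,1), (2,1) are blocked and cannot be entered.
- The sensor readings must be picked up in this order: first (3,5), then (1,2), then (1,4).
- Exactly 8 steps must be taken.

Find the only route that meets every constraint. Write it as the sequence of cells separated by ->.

(1,5) -> (2,4) -> (3,5) -> (3,4) -> (2,3) -> (1,2) -> (1,3) -> (1,4) -> (2,5)

The waypoints must appear in the order (3,5), (1,2), (1,4), with no cell reused.
Route from (1,5): down-left 1 to (2,4), down-right 1 to (3,5), left 1 to (3,4), up-left 2 to (1,2), right 2 to (1,4), down-right 1 to (2,5) — 8 moves in all.
Check: order respected ((3,5) at step 2, (1,2) at step 5, (1,4) at step 7); 8 moves as required.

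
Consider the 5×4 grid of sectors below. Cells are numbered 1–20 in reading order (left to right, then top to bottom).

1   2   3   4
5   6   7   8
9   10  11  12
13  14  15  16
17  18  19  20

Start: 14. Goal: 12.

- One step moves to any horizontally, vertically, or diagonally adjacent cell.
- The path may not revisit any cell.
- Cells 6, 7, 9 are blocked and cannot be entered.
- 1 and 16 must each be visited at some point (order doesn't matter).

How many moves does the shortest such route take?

9

Any route passes through 1 and 16 in some order between 14 and 12. Summing Chebyshev distances along each leg and taking the cheapest ordering (14 → 1 → 16 → 12) gives a lower bound of 3 + 3 + 1 = 7 moves.
That bound ignores the blocked cells. Measuring each leg by the fewest moves that actually steer around them (14→1: 3; 1→16: 4; 16→12: 1) raises the lower bound to 8.
The shortest route satisfying every rule uses 9 moves: 14 → 10 → 5 → 1 → 2 → 3 → 8 → 11 → 16 → 12.
The bound of 8 isn't tight here; checking systematically, no route of length 8 through 8 satisfies every constraint, so 9 is the minimum.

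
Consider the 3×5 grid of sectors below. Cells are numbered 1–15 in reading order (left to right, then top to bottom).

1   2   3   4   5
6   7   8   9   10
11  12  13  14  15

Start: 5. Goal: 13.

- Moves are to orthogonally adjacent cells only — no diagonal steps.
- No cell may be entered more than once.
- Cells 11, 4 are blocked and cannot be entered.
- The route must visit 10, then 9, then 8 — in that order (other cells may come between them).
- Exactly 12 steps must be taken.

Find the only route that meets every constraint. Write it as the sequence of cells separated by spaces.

5 10 15 14 9 8 3 2 1 6 7 12 13

The waypoints must appear in the order 10, 9, 8, with no cell reused.
Route from 5: down 2 to 15, left 1 to 14, up 1 to 9, left 1 to 8, up 1 to 3, left 2 to 1, down 1 to 6, right 1 to 7, down 1 to 12, right 1 to 13 — 12 moves in all.
Check: order respected (10 at step 1, 9 at step 4, 8 at step 5); 12 moves as required.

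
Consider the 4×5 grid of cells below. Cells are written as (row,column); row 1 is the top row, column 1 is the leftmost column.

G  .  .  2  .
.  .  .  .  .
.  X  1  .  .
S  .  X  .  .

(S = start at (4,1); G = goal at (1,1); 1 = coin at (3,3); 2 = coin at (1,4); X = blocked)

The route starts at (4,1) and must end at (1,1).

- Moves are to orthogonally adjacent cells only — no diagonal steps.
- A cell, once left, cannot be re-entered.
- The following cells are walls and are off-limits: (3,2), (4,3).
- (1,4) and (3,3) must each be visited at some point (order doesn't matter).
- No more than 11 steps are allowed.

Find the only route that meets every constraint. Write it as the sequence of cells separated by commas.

(4,1), (3,1), (2,1), (2,2), (2,3), (3,3), (3,4), (2,4), (1,4), (1,3), (1,2), (1,1)

The 11-move cap with required stops at (1,4), (3,3) leaves no slack for detours.
Route from (4,1): 2× up (reaching (2,1)), 2× right (reaching (2,3)), down to (3,3), right to (3,4), 2× up (reaching (1,4)), 3× left (reaching (1,1)) — 11 moves in all.
Check: all required cells visited; 11 ≤ 11 moves.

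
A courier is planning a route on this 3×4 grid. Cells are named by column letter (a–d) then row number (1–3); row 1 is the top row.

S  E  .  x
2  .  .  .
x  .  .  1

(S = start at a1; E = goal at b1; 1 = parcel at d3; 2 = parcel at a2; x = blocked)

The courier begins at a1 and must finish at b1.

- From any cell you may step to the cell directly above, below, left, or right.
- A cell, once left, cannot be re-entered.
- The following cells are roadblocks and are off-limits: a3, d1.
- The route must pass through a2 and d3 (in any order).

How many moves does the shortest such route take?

Any route passes through a2 and d3 in some order between a1 and b1. Summing Manhattan distances along each leg and taking the cheapest ordering (a1 → a2 → d3 → b1) gives a lower bound of 1 + 4 + 4 = 9 moves.
A route of 9 moves achieves this: a1 → a2 → b2 → b3 → c3 → d3 → d2 → c2 → c1 → b1.
Since 9 matches the lower bound, it is optimal.

9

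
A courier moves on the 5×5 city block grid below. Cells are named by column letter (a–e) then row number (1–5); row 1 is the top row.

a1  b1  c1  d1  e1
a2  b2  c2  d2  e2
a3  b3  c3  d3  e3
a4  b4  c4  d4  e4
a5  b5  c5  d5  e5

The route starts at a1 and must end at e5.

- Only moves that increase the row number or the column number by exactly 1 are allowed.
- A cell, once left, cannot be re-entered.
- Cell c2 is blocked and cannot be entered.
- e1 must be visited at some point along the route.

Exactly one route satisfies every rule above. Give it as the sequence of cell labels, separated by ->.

a1 -> b1 -> c1 -> d1 -> e1 -> e2 -> e3 -> e4 -> e5

Moves only go right or down, so the column and row indices never decrease.
Route from a1: right 4 to e1, down 4 to e5 — 8 moves in all.
Check: all required cells visited.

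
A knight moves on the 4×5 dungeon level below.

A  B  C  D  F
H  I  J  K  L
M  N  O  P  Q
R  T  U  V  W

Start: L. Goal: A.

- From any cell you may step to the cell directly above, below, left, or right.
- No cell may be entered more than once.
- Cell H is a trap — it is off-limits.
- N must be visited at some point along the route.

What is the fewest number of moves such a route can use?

7

Any route passes through N somewhere between L and A. Summing Manhattan distances along the two legs (L → N → A) gives a lower bound of 4 + 3 = 7 moves.
A route of 7 moves achieves this: L → Q → P → O → N → I → B → A.
Since 7 matches the lower bound, it is optimal.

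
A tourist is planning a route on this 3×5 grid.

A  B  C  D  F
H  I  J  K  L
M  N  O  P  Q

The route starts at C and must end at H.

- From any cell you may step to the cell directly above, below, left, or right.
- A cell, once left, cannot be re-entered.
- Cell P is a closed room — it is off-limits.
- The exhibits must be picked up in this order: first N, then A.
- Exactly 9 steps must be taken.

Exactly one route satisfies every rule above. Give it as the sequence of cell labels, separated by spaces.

The waypoints must appear in the order N, A, with no cell reused.
Route from C: right to D, down to K, left to J, down to O, left to N, 2× up (reaching B), left to A, down to H — 9 moves in all.
Check: order respected (N at step 5, A at step 8); 9 moves as required.

C D K J O N I B A H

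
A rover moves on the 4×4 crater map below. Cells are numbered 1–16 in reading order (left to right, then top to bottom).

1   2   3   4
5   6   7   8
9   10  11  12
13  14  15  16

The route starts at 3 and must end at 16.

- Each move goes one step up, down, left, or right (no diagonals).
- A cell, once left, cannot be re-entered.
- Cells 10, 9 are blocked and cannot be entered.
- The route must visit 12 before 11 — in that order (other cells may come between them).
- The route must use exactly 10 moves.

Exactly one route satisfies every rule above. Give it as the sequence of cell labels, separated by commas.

The waypoints must appear in the order 12, 11, with no cell reused.
Route from 3: left 2 to 1, down 1 to 5, right 3 to 8, down 1 to 12, left 1 to 11, down 1 to 15, right 1 to 16 — 10 moves in all.
Check: order respected (12 at step 7, 11 at step 8); 10 moves as required.

3, 2, 1, 5, 6, 7, 8, 12, 11, 15, 16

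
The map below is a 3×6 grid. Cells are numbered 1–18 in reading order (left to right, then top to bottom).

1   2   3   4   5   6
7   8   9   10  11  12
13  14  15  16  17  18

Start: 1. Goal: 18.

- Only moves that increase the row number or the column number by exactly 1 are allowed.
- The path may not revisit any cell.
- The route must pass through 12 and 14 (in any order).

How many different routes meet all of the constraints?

A right/down-only route from 1 to 18 makes exactly 2 down-moves and 5 right-moves in some order.
With no other constraints that would be C(7,2) = 21 routes.
14 is below but to the left of 12: going 12 → 14 would need a leftward move and 14 → 12 an upward move, so no right/down-only route can visit both required cells.
No route satisfies every constraint, so the count is 0.

0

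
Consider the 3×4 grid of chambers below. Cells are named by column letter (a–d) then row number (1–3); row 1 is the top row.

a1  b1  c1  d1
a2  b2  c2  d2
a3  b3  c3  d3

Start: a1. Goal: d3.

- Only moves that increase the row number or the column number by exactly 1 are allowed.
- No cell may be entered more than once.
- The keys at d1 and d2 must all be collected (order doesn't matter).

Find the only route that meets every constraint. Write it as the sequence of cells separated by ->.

a1 -> b1 -> c1 -> d1 -> d2 -> d3

Moves only go right or down, so the column and row indices never decrease.
Route from a1: right 3 to d1, down 2 to d3 — 5 moves in all.
Check: all required cells visited.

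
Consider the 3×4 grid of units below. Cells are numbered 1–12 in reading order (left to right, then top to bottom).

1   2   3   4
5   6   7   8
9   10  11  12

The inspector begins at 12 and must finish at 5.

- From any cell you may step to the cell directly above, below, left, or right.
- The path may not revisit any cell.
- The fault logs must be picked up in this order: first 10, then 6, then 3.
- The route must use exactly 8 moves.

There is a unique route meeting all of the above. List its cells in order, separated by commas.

12, 11, 10, 6, 7, 3, 2, 1, 5

The waypoints must appear in the order 10, 6, 3, with no cell reused.
Route from 12: 2× left (reaching 10), up to 6, right to 7, up to 3, 2× left (reaching 1), down to 5 — 8 moves in all.
Check: order respected (10 at step 2, 6 at step 3, 3 at step 5); 8 moves as required.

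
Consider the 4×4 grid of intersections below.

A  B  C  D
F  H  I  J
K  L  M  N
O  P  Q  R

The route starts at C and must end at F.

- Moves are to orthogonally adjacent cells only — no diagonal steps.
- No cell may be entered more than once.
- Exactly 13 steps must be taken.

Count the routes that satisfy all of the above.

Need simple routes of exactly 13 moves from C to F (Manhattan distance 3, so 5 moves are spent on a detour and 5 undoing it).
Branch systematically from the start, pruning whenever the remaining move budget drops below the Manhattan distance to F or differs from it in parity. Grouping the completions by first move — via I: 3; via B: 2; via D: 9 — and summing: 3 + 2 + 9 = 14.
That gives 14 routes.

14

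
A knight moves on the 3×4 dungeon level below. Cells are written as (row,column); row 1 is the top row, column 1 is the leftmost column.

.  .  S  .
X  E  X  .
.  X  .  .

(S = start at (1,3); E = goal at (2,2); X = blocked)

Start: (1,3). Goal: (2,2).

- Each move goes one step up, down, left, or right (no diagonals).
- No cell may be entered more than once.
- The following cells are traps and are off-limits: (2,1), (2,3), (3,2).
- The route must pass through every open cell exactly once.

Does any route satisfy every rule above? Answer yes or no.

no

Cell (1,1) has only one open neighbour but is neither the start nor the goal, so a Hamiltonian route would have to both enter and leave it through the same neighbour — impossible without revisiting.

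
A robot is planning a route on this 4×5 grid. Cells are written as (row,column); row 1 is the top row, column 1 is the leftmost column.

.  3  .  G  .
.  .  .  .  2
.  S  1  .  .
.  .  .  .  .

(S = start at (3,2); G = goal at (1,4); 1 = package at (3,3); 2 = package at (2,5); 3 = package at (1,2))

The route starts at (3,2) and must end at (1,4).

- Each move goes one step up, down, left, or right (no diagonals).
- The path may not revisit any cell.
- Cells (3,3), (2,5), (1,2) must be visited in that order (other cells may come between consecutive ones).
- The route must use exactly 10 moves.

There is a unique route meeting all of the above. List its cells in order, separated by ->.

(3,2) -> (3,3) -> (3,4) -> (3,5) -> (2,5) -> (2,4) -> (2,3) -> (2,2) -> (1,2) -> (1,3) -> (1,4)

The waypoints must appear in the order (3,3), (2,5), (1,2), with no cell reused.
Route from (3,2): 3× right (reaching (3,5)), up to (2,5), 3× left (reaching (2,2)), up to (1,2), 2× right (reaching (1,4)) — 10 moves in all.
Check: order respected (1 at step 1, 2 at step 4, 3 at step 8); 10 moves as required.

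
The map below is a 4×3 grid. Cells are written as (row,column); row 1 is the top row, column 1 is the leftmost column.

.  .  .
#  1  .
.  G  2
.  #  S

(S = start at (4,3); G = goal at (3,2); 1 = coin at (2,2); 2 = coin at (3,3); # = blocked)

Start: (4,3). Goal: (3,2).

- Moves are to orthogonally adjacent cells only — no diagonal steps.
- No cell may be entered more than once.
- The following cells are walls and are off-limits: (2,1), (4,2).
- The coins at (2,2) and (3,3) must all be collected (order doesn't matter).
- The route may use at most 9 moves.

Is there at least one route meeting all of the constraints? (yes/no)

yes

One route that works: (4,3) → (3,3) → (2,3) → (2,2) → (3,2).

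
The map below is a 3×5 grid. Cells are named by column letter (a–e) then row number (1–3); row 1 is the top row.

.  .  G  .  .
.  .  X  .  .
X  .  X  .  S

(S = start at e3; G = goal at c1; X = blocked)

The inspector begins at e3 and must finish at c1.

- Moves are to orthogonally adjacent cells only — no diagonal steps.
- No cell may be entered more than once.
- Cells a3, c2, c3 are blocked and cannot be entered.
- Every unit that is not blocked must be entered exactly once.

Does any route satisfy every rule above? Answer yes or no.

Cell b3 has only one open neighbour but is neither the start nor the goal, so a Hamiltonian route would have to both enter and leave it through the same neighbour — impossible without revisiting.

no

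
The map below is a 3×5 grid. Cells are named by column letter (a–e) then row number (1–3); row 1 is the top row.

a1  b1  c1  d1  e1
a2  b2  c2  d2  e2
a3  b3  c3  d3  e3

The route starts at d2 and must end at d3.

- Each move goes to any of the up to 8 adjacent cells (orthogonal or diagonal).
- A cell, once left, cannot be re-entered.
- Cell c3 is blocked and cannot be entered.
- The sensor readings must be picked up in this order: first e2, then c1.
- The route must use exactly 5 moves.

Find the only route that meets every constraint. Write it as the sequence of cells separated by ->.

d2 -> e2 -> d1 -> c1 -> c2 -> d3

The waypoints must appear in the order e2, c1, with no cell reused.
Route from d2: right to e2, up-left to d1, left to c1, down to c2, down-right to d3 — 5 moves in all.
Check: order respected (e2 at step 1, c1 at step 3); 5 moves as required.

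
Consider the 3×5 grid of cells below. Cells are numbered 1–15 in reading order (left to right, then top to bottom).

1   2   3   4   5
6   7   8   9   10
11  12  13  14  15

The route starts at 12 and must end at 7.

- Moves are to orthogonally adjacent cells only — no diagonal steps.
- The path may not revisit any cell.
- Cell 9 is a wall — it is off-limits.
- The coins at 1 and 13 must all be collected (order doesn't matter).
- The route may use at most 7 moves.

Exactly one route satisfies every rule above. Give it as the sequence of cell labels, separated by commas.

12, 13, 8, 3, 2, 1, 6, 7

The 7-move cap with required stops at 1, 13 leaves no slack for detours.
Route from 12: right 1 to 13, up 2 to 3, left 2 to 1, down 1 to 6, right 1 to 7 — 7 moves in all.
Check: all required cells visited; 7 ≤ 7 moves.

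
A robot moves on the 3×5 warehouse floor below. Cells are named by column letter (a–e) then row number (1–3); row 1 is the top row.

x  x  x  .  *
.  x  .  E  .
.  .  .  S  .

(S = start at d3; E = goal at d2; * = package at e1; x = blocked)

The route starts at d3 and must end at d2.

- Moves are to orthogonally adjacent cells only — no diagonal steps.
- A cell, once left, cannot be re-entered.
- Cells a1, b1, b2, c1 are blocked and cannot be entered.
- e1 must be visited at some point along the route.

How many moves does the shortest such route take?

Any route passes through e1 somewhere between d3 and d2. Summing Manhattan distances along the two legs (d3 → e1 → d2) gives a lower bound of 3 + 2 = 5 moves.
A route of 5 moves achieves this: d3 → e3 → e2 → e1 → d1 → d2.
Since 5 matches the lower bound, it is optimal.

5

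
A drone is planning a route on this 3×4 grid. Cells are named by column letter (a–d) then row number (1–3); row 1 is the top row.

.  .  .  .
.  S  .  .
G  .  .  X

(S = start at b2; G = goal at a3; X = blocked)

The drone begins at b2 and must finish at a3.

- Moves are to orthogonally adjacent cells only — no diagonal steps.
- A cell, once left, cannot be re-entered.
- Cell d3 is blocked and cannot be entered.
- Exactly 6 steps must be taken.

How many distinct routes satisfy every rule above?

2

Need simple routes of exactly 6 moves from b2 to a3 (Manhattan distance 2, so 2 moves are spent on a detour and 2 undoing it).
Enumerating: b2 b1 c1 c2 c3 b3 a3 | b2 c2 c1 b1 a1 a2 a3.
That gives 2 routes.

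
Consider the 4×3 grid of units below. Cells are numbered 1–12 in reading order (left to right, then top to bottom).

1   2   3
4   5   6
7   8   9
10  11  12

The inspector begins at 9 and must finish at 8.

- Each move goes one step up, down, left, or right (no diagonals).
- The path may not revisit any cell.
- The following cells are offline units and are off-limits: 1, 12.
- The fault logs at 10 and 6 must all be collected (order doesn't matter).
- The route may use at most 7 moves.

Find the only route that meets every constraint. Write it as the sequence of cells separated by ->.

The budget equals the shortest possible length, so every move has to be on a shortest route through the required cells.
Route from 9: up 1 to 6, left 2 to 4, down 2 to 10, right 1 to 11, up 1 to 8 — 7 moves in all.
Check: all required cells visited; 7 ≤ 7 moves.

9 -> 6 -> 5 -> 4 -> 7 -> 10 -> 11 -> 8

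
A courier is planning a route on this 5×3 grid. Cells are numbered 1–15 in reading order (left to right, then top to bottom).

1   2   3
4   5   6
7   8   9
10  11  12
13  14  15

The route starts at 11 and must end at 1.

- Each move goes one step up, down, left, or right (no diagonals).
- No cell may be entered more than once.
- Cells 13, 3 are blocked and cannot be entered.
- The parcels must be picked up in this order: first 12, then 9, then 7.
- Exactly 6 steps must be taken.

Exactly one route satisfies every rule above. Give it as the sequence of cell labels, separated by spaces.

The waypoints must appear in the order 12, 9, 7, with no cell reused.
Route from 11: right 1 to 12, up 1 to 9, left 2 to 7, up 2 to 1 — 6 moves in all.
Check: order respected (12 at step 1, 9 at step 2, 7 at step 4); 6 moves as required.

11 12 9 8 7 4 1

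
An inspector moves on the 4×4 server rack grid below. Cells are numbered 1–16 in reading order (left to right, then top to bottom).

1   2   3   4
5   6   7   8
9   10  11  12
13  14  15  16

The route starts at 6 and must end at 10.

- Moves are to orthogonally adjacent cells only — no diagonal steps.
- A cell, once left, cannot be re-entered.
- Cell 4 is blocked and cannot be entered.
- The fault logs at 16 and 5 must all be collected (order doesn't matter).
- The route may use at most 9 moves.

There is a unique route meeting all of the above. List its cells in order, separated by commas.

The budget equals the shortest possible length, so every move has to be on a shortest route through the required cells.
Route from 6: left 1 to 5, down 2 to 13, right 3 to 16, up 1 to 12, left 2 to 10 — 9 moves in all.
Check: all required cells visited; 9 ≤ 9 moves.

6, 5, 9, 13, 14, 15, 16, 12, 11, 10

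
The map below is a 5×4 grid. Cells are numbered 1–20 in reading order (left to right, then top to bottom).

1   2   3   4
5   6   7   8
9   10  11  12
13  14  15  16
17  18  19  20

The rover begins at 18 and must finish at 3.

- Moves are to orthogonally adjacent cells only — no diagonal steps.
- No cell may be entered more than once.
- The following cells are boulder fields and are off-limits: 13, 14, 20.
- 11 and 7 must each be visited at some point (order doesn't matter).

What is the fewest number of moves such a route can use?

5

Any route passes through 11 and 7 in some order between 18 and 3. Summing Manhattan distances along each leg and taking the cheapest ordering (18 → 11 → 7 → 3) gives a lower bound of 3 + 1 + 1 = 5 moves.
A route of 5 moves achieves this: 18 → 19 → 15 → 11 → 7 → 3.
Since 5 matches the lower bound, it is optimal.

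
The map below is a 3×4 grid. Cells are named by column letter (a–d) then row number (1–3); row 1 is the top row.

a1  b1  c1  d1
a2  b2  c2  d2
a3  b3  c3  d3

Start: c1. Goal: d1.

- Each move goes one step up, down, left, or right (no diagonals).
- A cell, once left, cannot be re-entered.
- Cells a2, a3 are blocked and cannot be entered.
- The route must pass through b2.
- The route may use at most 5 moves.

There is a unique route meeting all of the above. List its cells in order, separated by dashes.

c1 - b1 - b2 - c2 - d2 - d1

The budget equals the shortest possible length, so every move has to be on a shortest route through the required cells.
Route from c1: left 1 to b1, down 1 to b2, right 2 to d2, up 1 to d1 — 5 moves in all.
Check: all required cells visited; 5 ≤ 5 moves.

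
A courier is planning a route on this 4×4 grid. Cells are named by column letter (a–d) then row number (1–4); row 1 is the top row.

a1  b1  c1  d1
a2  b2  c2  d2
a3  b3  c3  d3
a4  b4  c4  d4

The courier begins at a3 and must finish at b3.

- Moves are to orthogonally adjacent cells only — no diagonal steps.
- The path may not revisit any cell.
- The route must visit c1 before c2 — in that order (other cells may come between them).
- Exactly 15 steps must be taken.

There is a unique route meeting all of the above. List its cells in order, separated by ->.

a3 -> a4 -> b4 -> c4 -> d4 -> d3 -> d2 -> d1 -> c1 -> b1 -> a1 -> a2 -> b2 -> c2 -> c3 -> b3

The waypoints must appear in the order c1, c2, with no cell reused.
Route from a3: down to a4, 3× right (reaching d4), 3× up (reaching d1), 3× left (reaching a1), down to a2, 2× right (reaching c2), down to c3, left to b3 — 15 moves in all.
Check: order respected (c1 at step 8, c2 at step 13); 15 moves as required.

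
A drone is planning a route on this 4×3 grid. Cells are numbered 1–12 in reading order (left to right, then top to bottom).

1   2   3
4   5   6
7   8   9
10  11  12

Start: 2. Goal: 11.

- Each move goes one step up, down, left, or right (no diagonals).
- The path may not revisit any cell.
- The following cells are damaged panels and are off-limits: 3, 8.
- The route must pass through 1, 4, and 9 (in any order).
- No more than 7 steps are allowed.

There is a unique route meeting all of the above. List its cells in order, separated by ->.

Any route must reach 1, 4, and 9 and still end at 11 within 7 moves, so the order of the required stops is forced.
Route from 2: left 1 to 1, down 1 to 4, right 2 to 6, down 2 to 12, left 1 to 11 — 7 moves in all.
Check: all required cells visited; 7 ≤ 7 moves.

2 -> 1 -> 4 -> 5 -> 6 -> 9 -> 12 -> 11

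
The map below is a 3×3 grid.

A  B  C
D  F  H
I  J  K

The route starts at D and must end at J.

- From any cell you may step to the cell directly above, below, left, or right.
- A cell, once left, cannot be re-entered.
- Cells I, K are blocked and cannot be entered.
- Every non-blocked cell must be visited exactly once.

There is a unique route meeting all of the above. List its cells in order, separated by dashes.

D - A - B - C - H - F - J

Need to visit all 7 open cells exactly once, starting at D and ending at J.
Cell C has only two open neighbours (H and B), so the path must pass straight through it: one of those is the cell it's entered from and the other is where it exits.
Route from D: up 1 to A, right 2 to C, down 1 to H, left 1 to F, down 1 to J — 6 moves in all.
Check: all 7 open cells covered.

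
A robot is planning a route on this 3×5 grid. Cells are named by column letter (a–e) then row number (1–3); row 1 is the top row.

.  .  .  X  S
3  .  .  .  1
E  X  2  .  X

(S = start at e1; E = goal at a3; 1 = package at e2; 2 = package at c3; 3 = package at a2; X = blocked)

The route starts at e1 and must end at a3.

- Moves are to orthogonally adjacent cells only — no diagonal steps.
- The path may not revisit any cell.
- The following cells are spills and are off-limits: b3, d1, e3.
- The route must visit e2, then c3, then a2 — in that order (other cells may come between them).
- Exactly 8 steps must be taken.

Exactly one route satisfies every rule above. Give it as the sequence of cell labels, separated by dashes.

e1 - e2 - d2 - d3 - c3 - c2 - b2 - a2 - a3

The waypoints must appear in the order e2, c3, a2, with no cell reused.
Route from e1: down 1 to e2, left 1 to d2, down 1 to d3, left 1 to c3, up 1 to c2, left 2 to a2, down 1 to a3 — 8 moves in all.
Check: order respected (1 at step 1, 2 at step 4, 3 at step 7); 8 moves as required.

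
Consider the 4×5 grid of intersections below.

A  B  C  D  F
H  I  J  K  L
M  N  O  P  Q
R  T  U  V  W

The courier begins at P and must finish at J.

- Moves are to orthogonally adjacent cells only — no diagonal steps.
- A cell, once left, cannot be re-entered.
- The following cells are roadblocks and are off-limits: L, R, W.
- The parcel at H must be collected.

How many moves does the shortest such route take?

Any route passes through H somewhere between P and J. Summing Manhattan distances along the two legs (P → H → J) gives a lower bound of 4 + 2 = 6 moves.
A route of 6 moves achieves this: P → O → N → M → H → I → J.
Since 6 matches the lower bound, it is optimal.

6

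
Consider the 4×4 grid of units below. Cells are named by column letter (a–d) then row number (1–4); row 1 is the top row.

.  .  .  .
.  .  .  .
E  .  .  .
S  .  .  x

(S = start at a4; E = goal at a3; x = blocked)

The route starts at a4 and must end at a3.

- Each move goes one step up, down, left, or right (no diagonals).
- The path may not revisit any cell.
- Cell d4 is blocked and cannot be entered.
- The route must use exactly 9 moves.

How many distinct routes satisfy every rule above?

Need simple routes of exactly 9 moves from a4 to a3 (Manhattan distance 1, so 4 moves are spent on a detour and 4 undoing it).
Branch systematically from the start, pruning whenever the remaining move budget drops below the Manhattan distance to a3 or differs from it in parity. Every completion starts via b4: 12 (no valid completion starts via a3).
That gives 12 routes.

12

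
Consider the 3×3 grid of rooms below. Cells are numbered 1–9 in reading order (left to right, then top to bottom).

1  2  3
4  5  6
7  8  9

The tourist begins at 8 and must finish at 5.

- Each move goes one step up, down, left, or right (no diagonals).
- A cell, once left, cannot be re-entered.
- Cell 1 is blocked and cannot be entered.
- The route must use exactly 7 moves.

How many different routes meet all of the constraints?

Need simple routes of exactly 7 moves from 8 to 5 (Manhattan distance 1, so 3 moves are spent on a detour and 3 undoing it).
No route satisfies every constraint, so the count is 0.

0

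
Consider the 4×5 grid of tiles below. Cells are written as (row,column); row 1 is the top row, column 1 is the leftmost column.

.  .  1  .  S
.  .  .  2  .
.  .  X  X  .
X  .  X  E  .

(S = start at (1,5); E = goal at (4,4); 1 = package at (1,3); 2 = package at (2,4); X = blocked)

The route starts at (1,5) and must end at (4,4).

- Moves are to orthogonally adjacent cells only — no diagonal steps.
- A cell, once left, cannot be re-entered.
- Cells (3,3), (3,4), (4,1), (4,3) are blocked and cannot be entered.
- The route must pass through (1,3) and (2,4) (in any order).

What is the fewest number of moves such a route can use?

8

Any route passes through (1,3) and (2,4) in some order between (1,5) and (4,4). Summing Manhattan distances along each leg and taking the cheapest ordering ((1,5) → (1,3) → (2,4) → (4,4)) gives a lower bound of 2 + 2 + 2 = 6 moves.
That bound ignores the blocked cells. Measuring each leg by the fewest moves that actually steer around them ((1,5)→(1,3): 2; (1,3)→(2,4): 2; (2,4)→(4,4): 4) raises the lower bound to 8.
A route of 8 moves exists: (1,5) → (1,4) → (1,3) → (2,3) → (2,4) → (2,5) → (3,5) → (4,5) → (4,4).
Since 8 matches that lower bound, it is optimal.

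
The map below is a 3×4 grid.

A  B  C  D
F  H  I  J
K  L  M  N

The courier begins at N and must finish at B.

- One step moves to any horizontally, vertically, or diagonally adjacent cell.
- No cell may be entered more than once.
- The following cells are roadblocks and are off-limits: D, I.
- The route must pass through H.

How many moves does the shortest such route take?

Any route passes through H somewhere between N and B. Summing Chebyshev distances along the two legs (N → H → B) gives a lower bound of 2 + 1 = 3 moves.
A route of 3 moves achieves this: N → M → H → B.
Since 3 matches the lower bound, it is optimal.

3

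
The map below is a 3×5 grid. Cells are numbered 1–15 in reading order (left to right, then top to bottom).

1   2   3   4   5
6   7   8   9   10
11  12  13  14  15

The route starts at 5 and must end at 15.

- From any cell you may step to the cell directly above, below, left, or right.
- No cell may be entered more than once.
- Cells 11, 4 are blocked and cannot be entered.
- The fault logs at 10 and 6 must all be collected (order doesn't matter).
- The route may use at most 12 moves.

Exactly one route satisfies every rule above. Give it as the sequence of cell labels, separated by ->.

The budget equals the shortest possible length, so every move has to be on a shortest route through the required cells.
Route from 5: down to 10, 2× left (reaching 8), up to 3, 2× left (reaching 1), down to 6, right to 7, down to 12, 3× right (reaching 15) — 12 moves in all.
Check: all required cells visited; 12 ≤ 12 moves.

5 -> 10 -> 9 -> 8 -> 3 -> 2 -> 1 -> 6 -> 7 -> 12 -> 13 -> 14 -> 15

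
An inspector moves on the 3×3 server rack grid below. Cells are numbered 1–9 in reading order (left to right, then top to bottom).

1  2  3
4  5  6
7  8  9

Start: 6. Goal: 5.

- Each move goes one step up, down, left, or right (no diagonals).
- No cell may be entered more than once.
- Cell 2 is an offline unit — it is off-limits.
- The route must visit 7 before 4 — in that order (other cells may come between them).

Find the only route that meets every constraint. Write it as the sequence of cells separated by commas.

6, 9, 8, 7, 4, 5

The waypoints must appear in the order 7, 4, with no cell reused.
Route from 6: down to 9, 2× left (reaching 7), up to 4, right to 5 — 5 moves in all.
Check: order respected (7 at step 3, 4 at step 4).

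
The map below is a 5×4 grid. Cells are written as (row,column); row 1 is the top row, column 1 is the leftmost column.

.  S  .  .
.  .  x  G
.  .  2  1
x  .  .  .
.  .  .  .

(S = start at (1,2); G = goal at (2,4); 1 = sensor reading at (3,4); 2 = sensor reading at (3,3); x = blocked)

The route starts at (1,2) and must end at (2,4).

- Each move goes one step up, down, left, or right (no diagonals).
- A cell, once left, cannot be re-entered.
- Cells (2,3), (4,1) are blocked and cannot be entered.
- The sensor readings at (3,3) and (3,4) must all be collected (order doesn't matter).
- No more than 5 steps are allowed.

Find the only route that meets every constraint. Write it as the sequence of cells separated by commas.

The 5-move cap with required stops at (3,3), (3,4) leaves no slack for detours.
Route from (1,2): down 2 to (3,2), right 2 to (3,4), up 1 to (2,4) — 5 moves in all.
Check: all required cells visited; 5 ≤ 5 moves.

(1,2), (2,2), (3,2), (3,3), (3,4), (2,4)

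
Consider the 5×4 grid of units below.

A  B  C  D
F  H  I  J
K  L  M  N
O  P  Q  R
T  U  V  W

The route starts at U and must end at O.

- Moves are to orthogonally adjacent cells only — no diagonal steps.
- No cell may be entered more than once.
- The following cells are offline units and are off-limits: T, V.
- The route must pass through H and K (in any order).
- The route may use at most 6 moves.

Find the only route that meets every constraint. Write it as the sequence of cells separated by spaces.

U P L H F K O

Any route must reach H and K and still end at O within 6 moves, so the order of the required stops is forced.
Route from U: 3× up (reaching H), left to F, 2× down (reaching O) — 6 moves in all.
Check: all required cells visited; 6 ≤ 6 moves.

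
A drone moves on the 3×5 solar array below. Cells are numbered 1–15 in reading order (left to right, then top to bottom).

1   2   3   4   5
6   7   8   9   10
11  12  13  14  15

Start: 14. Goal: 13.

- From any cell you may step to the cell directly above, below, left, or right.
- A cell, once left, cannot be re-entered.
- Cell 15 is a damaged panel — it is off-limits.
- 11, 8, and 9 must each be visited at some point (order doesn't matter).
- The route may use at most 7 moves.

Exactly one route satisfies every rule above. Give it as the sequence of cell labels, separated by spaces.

14 9 8 7 6 11 12 13

The budget equals the shortest possible length, so every move has to be on a shortest route through the required cells.
Route from 14: up to 9, 3× left (reaching 6), down to 11, 2× right (reaching 13) — 7 moves in all.
Check: all required cells visited; 7 ≤ 7 moves.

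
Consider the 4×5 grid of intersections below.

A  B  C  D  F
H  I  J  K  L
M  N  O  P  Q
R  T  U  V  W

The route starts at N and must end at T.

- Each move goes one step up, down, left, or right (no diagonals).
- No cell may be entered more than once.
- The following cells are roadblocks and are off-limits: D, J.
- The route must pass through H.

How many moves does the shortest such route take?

5

Any route passes through H somewhere between N and T. Summing Manhattan distances along the two legs (N → H → T) gives a lower bound of 2 + 3 = 5 moves.
A route of 5 moves achieves this: N → I → H → M → R → T.
Since 5 matches the lower bound, it is optimal.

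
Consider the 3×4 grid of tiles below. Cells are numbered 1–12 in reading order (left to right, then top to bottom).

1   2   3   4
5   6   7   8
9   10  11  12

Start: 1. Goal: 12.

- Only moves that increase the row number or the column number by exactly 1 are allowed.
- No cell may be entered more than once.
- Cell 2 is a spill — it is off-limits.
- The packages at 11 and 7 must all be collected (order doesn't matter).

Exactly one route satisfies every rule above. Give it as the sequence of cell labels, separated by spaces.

1 5 6 7 11 12

Moves only go right or down, so the column and row indices never decrease.
Route from 1: down to 5, 2× right (reaching 7), down to 11, right to 12 — 5 moves in all.
Check: all required cells visited.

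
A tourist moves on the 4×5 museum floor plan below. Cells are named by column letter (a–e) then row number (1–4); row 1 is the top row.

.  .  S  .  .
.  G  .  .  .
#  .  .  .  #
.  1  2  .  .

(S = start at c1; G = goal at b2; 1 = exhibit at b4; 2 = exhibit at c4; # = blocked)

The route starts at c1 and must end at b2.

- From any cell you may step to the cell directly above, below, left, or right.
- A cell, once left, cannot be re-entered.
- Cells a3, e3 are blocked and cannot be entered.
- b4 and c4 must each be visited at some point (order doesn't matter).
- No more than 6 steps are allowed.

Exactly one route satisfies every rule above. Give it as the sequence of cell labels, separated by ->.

c1 -> c2 -> c3 -> c4 -> b4 -> b3 -> b2

The 6-move cap with required stops at b4, c4 leaves no slack for detours.
Route from c1: 3× down (reaching c4), left to b4, 2× up (reaching b2) — 6 moves in all.
Check: all required cells visited; 6 ≤ 6 moves.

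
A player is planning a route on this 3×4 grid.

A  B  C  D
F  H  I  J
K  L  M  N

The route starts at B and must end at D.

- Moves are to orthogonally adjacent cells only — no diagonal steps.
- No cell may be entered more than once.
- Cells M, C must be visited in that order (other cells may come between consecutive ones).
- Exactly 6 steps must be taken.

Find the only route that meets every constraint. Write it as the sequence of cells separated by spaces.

The waypoints must appear in the order M, C, with no cell reused.
Route from B: 2× down (reaching L), right to M, 2× up (reaching C), right to D — 6 moves in all.
Check: order respected (M at step 3, C at step 5); 6 moves as required.

B H L M I C D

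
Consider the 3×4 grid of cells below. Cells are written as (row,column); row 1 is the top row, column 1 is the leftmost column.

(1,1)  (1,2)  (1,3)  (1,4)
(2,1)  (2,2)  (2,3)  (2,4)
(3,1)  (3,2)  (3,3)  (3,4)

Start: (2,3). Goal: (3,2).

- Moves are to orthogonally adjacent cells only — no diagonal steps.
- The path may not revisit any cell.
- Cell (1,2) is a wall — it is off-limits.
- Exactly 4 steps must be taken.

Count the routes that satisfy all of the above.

2

Need simple routes of exactly 4 moves from (2,3) to (3,2) (Manhattan distance 2, so 1 moves are spent on a detour and 1 undoing it).
Enumerating: (2,3) (2,2) (2,1) (3,1) (3,2) | (2,3) (2,4) (3,4) (3,3) (3,2).
That gives 2 routes.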